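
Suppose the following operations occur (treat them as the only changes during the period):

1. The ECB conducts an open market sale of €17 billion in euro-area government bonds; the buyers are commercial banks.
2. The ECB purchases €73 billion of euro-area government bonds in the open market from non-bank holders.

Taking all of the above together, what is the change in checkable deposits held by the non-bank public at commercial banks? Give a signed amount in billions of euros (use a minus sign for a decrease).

+€73 billion

OMO sale (to banks) €17 billion: the counterparty is a bank, so public deposits are unchanged → 0.
Asset purchase (from non-banks) €73 billion: non-bank counterparties' bank balances rise → +€73B.
Net: 0 + 73 = +€73 billion.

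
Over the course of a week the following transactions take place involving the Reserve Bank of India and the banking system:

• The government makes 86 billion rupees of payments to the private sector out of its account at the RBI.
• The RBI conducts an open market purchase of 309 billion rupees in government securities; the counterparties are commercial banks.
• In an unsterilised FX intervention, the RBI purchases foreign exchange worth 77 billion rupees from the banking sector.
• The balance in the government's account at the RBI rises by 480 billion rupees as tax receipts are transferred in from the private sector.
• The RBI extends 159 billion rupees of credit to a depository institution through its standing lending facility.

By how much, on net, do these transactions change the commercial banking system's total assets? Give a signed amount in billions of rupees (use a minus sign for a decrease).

RBI balance sheet:
  Assets:      Securities +309B, Loans to banks +159B, Foreign assets +77B
  Liabilities: Bank reserves +151B, Government deposits +394B
Commercial banking system:
  Assets:      Reserves at CB +151B, Securities −309B, Foreign assets −77B
  Liabilities: Checkable deposits −394B, Borrowings from CB +159B
Change in total bank assets = -235 billion.

-235 billion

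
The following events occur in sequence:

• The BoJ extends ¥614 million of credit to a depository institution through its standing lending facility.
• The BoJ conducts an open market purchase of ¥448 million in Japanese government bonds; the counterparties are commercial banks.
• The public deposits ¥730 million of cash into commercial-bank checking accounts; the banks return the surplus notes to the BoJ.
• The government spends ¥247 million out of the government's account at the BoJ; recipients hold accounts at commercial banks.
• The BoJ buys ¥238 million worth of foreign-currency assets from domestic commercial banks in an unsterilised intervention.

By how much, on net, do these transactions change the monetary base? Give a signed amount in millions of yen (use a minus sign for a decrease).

Discount-window loan ¥614 million: BoJ balance sheet expands → +¥614M.
OMO purchase (from banks) ¥448 million: BoJ balance sheet expands → +¥448M.
Currency deposit ¥730 million: just a shift between currency and reserves — both are base money → 0.
Government spending ¥247 million: a non-base liability converts back to reserves → +¥247M.
FX purchase ¥238 million: BoJ balance sheet expands → +¥238M.
Net: 614 + 448 + 0 + 247 + 238 = +¥1547 million.

+¥1547 million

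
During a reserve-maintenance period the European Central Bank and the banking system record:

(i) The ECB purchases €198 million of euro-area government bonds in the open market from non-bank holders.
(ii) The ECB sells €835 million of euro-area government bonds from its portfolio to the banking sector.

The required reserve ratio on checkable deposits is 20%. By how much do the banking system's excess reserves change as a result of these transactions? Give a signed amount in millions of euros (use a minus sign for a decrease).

Asset purchase (from non-banks) €198 million: reserves +€198M, deposits +€198M.
OMO sale (to banks) €835 million: reserves −€835M, deposits 0.
Totals: Δreserves = −€637M, Δdeposits = +€198M.
Δrequired reserves = 20% × +€198M = +€39.6M.
Δexcess reserves = Δreserves − Δrequired = −€637M − (+€39.6M) = -€676.6 million.

-€676.6 million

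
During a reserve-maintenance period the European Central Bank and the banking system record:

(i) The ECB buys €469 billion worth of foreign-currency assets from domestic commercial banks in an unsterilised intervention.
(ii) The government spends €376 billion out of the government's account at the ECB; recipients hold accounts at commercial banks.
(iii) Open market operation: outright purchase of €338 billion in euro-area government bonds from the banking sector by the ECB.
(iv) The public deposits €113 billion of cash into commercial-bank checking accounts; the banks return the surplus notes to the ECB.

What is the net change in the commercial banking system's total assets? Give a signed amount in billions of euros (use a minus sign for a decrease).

+€489 billion

ECB balance sheet:
  Assets:      Securities +€338B, Foreign assets +€469B
  Liabilities: Bank reserves +€1296B, Currency in circulation −€113B, Government deposits −€376B
Commercial banking system:
  Assets:      Reserves at CB +€1296B, Securities −€338B, Foreign assets −€469B
  Liabilities: Checkable deposits +€489B
Change in total bank assets = +€489 billion.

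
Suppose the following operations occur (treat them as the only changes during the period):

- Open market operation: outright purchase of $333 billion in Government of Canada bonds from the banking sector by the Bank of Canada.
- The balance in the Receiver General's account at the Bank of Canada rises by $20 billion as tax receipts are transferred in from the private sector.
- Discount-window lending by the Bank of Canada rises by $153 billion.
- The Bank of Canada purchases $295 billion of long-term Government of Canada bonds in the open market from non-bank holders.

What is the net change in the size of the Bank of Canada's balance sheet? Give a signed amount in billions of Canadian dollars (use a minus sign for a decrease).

Bank of Canada balance sheet:
  Assets:      Securities +$628B, Loans to banks +$153B
  Liabilities: Bank reserves +$761B, Government deposits +$20B
Change in total Bank of Canada assets = +$781 billion.

+$781 billion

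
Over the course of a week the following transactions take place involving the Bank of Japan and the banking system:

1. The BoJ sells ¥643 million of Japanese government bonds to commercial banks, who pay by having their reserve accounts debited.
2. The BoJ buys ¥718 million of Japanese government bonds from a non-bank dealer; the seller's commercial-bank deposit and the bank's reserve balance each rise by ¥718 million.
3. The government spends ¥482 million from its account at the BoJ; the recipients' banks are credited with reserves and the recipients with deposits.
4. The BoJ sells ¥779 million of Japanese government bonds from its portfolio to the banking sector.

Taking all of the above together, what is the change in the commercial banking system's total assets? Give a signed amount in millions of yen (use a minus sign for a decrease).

+¥1200 million

OMO sale (to banks) ¥643 million: just an asset swap on bank balance sheets → 0.
Asset purchase (from non-banks) ¥718 million: bank balance sheets expand → +¥718M.
Government spending ¥482 million: bank balance sheets expand → +¥482M.
OMO sale (to banks) ¥779 million: just an asset swap on bank balance sheets → 0.
Net: 0 + 718 + 482 + 0 = +¥1200 million.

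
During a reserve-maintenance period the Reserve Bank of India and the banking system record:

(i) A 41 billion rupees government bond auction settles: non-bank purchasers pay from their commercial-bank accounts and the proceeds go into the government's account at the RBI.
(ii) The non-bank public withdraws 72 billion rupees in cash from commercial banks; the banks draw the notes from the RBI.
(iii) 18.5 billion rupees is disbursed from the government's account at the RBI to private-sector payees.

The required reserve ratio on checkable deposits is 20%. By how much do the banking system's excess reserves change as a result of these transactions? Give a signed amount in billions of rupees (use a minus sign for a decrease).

-75.6 billion

Government account inflow 41 billion rupees: reserves −41B, deposits −41B.
Currency withdrawal 72 billion rupees: reserves −72B, deposits −72B.
Government spending 18.5 billion rupees: reserves +18.5B, deposits +18.5B.
Totals: Δreserves = −94.5B, Δdeposits = −94.5B.
Δrequired reserves = 20% × −94.5B = −18.9B.
Δexcess reserves = Δreserves − Δrequired = −94.5B − (−18.9B) = -75.6 billion.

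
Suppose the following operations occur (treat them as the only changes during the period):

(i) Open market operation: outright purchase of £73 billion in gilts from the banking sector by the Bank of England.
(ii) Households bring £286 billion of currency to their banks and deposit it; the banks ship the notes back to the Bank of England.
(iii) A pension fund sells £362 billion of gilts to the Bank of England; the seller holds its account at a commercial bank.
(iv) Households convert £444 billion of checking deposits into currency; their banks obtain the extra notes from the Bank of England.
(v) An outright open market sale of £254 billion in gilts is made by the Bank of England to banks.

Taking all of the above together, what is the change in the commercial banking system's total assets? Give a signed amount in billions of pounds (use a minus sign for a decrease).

OMO purchase (from banks) £73 billion: just an asset swap on bank balance sheets → 0.
Currency deposit £286 billion: bank balance sheets expand → +£286B.
Asset purchase (from non-banks) £362 billion: bank balance sheets expand → +£362B.
Currency withdrawal £444 billion: bank balance sheets shrink → −£444B.
OMO sale (to banks) £254 billion: just an asset swap on bank balance sheets → 0.
Net: 0 + 286 + 362 − 444 + 0 = +£204 billion.

+£204 billion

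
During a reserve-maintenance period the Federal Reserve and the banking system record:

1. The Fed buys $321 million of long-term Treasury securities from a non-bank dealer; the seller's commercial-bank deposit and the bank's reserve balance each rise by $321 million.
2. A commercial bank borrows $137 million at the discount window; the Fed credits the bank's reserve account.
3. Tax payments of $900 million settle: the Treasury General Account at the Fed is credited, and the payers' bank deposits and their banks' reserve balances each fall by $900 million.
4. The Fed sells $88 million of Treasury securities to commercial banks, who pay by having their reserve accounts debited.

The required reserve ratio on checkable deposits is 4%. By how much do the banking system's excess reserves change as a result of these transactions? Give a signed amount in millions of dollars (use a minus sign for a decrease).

-$506.84 million

Asset purchase (from non-banks) $321 million: reserves +$321M, deposits +$321M.
Discount-window loan $137 million: reserves +$137M, deposits 0.
Government account inflow $900 million: reserves −$900M, deposits −$900M.
OMO sale (to banks) $88 million: reserves −$88M, deposits 0.
Totals: Δreserves = −$530M, Δdeposits = −$579M.
Δrequired reserves = 4% × −$579M = −$23.16M.
Δexcess reserves = Δreserves − Δrequired = −$530M − (−$23.16M) = -$506.84 million.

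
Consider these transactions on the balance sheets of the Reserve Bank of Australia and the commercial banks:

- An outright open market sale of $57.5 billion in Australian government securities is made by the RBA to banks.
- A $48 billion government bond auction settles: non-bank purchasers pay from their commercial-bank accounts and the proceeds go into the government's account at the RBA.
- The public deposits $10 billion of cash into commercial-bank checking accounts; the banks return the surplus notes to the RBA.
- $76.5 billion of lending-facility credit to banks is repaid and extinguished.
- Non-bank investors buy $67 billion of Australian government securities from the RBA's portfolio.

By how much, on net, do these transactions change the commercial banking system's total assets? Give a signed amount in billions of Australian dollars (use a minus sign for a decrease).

RBA balance sheet:
  Assets:      Securities −$124.5B, Loans to banks −$76.5B
  Liabilities: Bank reserves −$239B, Currency in circulation −$10B, Government deposits +$48B
Commercial banking system:
  Assets:      Reserves at CB −$239B, Securities +$57.5B
  Liabilities: Checkable deposits −$105B, Borrowings from CB −$76.5B
Change in total bank assets = -$181.5 billion.

-$181.5 billion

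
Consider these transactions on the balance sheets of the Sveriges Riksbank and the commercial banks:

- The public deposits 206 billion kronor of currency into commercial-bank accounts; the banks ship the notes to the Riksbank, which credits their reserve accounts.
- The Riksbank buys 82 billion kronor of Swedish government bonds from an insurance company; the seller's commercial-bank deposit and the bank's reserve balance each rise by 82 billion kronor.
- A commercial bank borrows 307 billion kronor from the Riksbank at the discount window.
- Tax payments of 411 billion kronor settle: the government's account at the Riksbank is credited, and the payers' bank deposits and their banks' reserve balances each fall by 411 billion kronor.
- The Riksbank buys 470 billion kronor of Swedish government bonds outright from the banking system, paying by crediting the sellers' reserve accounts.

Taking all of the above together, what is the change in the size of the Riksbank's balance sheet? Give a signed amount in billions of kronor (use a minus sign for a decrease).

+859 billion

Riksbank balance sheet:
  Assets:      Securities +552B, Loans to banks +307B
  Liabilities: Bank reserves +654B, Currency in circulation −206B, Government deposits +411B
Commercial banking system:
  Assets:      Reserves at CB +654B, Securities −470B
  Liabilities: Checkable deposits −123B, Borrowings from CB +307B
Change in total Riksbank assets = +859 billion.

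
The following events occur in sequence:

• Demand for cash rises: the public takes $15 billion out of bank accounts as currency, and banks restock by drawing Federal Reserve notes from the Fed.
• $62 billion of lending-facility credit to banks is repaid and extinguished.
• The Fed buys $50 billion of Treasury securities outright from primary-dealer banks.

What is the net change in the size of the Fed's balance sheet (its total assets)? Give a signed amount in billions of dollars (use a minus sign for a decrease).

Fed balance sheet:
  Assets:      Securities +$50B, Loans to banks −$62B
  Liabilities: Bank reserves −$27B, Currency in circulation +$15B
Commercial banking system:
  Assets:      Reserves at CB −$27B, Securities −$50B
  Liabilities: Checkable deposits −$15B, Borrowings from CB −$62B
Change in total Fed assets = -$12 billion.

-$12 billion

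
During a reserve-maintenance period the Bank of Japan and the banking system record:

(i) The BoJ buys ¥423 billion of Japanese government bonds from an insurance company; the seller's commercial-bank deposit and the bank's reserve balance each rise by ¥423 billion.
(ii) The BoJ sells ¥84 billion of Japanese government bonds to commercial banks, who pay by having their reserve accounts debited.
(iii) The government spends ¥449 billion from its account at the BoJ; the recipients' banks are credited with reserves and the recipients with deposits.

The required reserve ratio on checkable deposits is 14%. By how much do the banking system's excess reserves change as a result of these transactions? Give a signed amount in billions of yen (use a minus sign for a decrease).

+¥665.92 billion

Asset purchase (from non-banks) ¥423 billion: reserves +¥423B, deposits +¥423B.
OMO sale (to banks) ¥84 billion: reserves −¥84B, deposits 0.
Government spending ¥449 billion: reserves +¥449B, deposits +¥449B.
Totals: Δreserves = +¥788B, Δdeposits = +¥872B.
Δrequired reserves = 14% × +¥872B = +¥122.08B.
Δexcess reserves = Δreserves − Δrequired = +¥788B − (+¥122.08B) = +¥665.92 billion.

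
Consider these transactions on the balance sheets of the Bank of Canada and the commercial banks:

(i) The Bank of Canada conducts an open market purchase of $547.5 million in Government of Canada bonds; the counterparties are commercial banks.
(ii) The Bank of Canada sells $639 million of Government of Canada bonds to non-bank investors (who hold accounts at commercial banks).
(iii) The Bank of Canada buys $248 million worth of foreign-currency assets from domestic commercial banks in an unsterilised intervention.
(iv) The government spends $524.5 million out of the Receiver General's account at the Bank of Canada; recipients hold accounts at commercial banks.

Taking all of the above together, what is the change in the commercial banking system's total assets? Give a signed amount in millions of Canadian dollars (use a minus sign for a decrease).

-$114.5 million

Bank of Canada balance sheet:
  Assets:      Securities −$91.5M, Foreign assets +$248M
  Liabilities: Bank reserves +$681M, Government deposits −$524.5M
Commercial banking system:
  Assets:      Reserves at CB +$681M, Securities −$547.5M, Foreign assets −$248M
  Liabilities: Checkable deposits −$114.5M
Change in total bank assets = -$114.5 million.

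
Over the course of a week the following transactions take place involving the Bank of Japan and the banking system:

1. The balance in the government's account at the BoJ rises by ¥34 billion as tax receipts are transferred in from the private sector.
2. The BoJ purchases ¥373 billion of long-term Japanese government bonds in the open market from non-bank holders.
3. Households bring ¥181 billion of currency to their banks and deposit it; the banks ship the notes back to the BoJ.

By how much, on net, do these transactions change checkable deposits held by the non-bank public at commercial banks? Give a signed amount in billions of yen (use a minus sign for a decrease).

Government account inflow ¥34 billion: non-bank counterparties' bank balances fall → −¥34B.
Asset purchase (from non-banks) ¥373 billion: non-bank counterparties' bank balances rise → +¥373B.
Currency deposit ¥181 billion: non-bank counterparties' bank balances rise → +¥181B.
Net: −34 + 373 + 181 = +¥520 billion.

+¥520 billion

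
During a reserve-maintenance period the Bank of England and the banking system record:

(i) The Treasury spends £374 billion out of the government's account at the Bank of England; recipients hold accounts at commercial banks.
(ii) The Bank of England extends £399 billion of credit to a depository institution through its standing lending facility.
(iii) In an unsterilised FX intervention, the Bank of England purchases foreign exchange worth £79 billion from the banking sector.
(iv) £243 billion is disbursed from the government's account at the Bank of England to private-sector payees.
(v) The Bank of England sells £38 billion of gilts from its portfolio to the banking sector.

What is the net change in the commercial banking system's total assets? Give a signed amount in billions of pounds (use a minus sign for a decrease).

+£1016 billion

Government spending £374 billion: bank balance sheets expand → +£374B.
Discount-window loan £399 billion: bank balance sheets expand → +£399B.
FX purchase £79 billion: just an asset swap on bank balance sheets → 0.
Government spending £243 billion: bank balance sheets expand → +£243B.
OMO sale (to banks) £38 billion: just an asset swap on bank balance sheets → 0.
Net: 374 + 399 + 0 + 243 + 0 = +£1016 billion.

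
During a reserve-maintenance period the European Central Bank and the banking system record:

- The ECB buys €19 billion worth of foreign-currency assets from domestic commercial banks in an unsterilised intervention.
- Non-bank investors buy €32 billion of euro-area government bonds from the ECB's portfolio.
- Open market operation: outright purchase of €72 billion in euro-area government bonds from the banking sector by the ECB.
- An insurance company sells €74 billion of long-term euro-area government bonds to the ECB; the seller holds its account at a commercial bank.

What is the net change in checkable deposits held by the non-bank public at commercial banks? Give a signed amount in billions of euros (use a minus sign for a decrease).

ECB balance sheet:
  Assets:      Securities +€114B, Foreign assets +€19B
  Liabilities: Bank reserves +€133B
Commercial banking system:
  Assets:      Reserves at CB +€133B, Securities −€72B, Foreign assets −€19B
  Liabilities: Checkable deposits +€42B
So the change in checkable deposits held by the non-bank public at commercial banks is +€42 billion.

+€42 billion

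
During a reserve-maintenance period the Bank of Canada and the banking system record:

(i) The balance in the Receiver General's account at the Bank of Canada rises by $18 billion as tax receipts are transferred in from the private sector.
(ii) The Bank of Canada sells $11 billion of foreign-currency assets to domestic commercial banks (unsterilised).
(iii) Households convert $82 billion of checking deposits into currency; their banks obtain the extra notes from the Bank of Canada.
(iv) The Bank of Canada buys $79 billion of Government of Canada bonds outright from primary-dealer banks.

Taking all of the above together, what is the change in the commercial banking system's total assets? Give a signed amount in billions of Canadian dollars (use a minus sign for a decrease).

-$100 billion

Bank of Canada balance sheet:
  Assets:      Securities +$79B, Foreign assets −$11B
  Liabilities: Bank reserves −$32B, Currency in circulation +$82B, Government deposits +$18B
Commercial banking system:
  Assets:      Reserves at CB −$32B, Securities −$79B, Foreign assets +$11B
  Liabilities: Checkable deposits −$100B
Change in total bank assets = -$100 billion.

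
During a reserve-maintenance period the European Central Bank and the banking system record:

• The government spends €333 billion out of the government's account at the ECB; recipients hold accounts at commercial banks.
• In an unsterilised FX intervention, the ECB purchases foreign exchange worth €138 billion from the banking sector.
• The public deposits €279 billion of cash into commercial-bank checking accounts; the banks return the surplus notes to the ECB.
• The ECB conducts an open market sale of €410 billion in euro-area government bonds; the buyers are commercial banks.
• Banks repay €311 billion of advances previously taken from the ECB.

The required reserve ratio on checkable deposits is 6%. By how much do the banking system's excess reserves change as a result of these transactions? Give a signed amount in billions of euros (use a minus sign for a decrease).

-€7.72 billion

Government spending €333 billion: reserves +€333B, deposits +€333B.
FX purchase €138 billion: reserves +€138B, deposits 0.
Currency deposit €279 billion: reserves +€279B, deposits +€279B.
OMO sale (to banks) €410 billion: reserves −€410B, deposits 0.
Discount-window repayment €311 billion: reserves −€311B, deposits 0.
Totals: Δreserves = +€29B, Δdeposits = +€612B.
Δrequired reserves = 6% × +€612B = +€36.72B.
Δexcess reserves = Δreserves − Δrequired = +€29B − (+€36.72B) = -€7.72 billion.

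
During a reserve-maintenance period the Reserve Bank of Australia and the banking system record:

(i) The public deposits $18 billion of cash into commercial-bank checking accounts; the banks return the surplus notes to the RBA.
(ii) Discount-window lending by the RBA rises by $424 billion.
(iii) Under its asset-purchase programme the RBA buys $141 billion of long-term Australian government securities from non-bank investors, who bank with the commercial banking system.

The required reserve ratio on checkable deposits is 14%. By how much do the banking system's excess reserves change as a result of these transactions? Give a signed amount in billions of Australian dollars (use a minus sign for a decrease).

+$560.74 billion

Currency deposit $18 billion: reserves +$18B, deposits +$18B.
Discount-window loan $424 billion: reserves +$424B, deposits 0.
Asset purchase (from non-banks) $141 billion: reserves +$141B, deposits +$141B.
Totals: Δreserves = +$583B, Δdeposits = +$159B.
Δrequired reserves = 14% × +$159B = +$22.26B.
Δexcess reserves = Δreserves − Δrequired = +$583B − (+$22.26B) = +$560.74 billion.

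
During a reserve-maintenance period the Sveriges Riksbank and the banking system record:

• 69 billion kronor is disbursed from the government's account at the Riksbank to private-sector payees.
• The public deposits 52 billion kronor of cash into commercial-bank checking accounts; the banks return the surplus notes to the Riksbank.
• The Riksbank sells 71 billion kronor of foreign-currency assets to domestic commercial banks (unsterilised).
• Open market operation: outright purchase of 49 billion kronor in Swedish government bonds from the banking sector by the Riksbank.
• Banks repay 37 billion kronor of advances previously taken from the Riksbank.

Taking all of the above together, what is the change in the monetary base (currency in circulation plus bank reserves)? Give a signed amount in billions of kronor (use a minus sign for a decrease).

Riksbank balance sheet:
  Assets:      Securities +49B, Loans to banks −37B, Foreign assets −71B
  Liabilities: Bank reserves +62B, Currency in circulation −52B, Government deposits −69B
Commercial banking system:
  Assets:      Reserves at CB +62B, Securities −49B, Foreign assets +71B
  Liabilities: Checkable deposits +121B, Borrowings from CB −37B
Monetary base = currency + reserves: −52B + (+62B) = +10 billion.

+10 billion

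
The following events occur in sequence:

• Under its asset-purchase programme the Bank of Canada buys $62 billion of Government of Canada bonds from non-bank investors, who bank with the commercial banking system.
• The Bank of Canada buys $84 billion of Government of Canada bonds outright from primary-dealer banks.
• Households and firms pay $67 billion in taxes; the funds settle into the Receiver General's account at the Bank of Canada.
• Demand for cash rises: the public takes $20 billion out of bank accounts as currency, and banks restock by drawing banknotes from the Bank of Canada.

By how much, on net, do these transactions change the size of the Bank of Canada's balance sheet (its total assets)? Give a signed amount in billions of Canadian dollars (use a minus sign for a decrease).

Asset purchase (from non-banks) $62 billion: a Bank of Canada asset is acquired → +$62B.
OMO purchase (from banks) $84 billion: a Bank of Canada asset is acquired → +$84B.
Government account inflow $67 billion: only the composition of liabilities changes → 0.
Currency withdrawal $20 billion: only the composition of liabilities changes → 0.
Net: 62 + 84 + 0 + 0 = +$146 billion.

+$146 billion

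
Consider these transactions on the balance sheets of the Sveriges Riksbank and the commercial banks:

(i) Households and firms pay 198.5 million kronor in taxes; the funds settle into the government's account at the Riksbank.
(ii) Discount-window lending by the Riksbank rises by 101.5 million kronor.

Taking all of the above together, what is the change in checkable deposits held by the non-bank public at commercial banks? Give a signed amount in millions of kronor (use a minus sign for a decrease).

Riksbank balance sheet:
  Assets:      Loans to banks +101.5M
  Liabilities: Bank reserves −97M, Government deposits +198.5M
Commercial banking system:
  Assets:      Reserves at CB −97M
  Liabilities: Checkable deposits −198.5M, Borrowings from CB +101.5M
So the change in checkable deposits held by the non-bank public at commercial banks is -198.5 million.

-198.5 million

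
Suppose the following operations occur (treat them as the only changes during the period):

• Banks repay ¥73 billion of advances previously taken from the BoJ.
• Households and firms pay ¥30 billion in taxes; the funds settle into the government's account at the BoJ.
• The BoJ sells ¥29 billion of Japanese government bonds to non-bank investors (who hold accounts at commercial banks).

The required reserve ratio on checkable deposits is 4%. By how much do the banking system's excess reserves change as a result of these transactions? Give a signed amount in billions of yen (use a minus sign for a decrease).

-¥129.64 billion

Discount-window repayment ¥73 billion: reserves −¥73B, deposits 0.
Government account inflow ¥30 billion: reserves −¥30B, deposits −¥30B.
Asset sale (to non-banks) ¥29 billion: reserves −¥29B, deposits −¥29B.
Totals: Δreserves = −¥132B, Δdeposits = −¥59B.
Δrequired reserves = 4% × −¥59B = −¥2.36B.
Δexcess reserves = Δreserves − Δrequired = −¥132B − (−¥2.36B) = -¥129.64 billion.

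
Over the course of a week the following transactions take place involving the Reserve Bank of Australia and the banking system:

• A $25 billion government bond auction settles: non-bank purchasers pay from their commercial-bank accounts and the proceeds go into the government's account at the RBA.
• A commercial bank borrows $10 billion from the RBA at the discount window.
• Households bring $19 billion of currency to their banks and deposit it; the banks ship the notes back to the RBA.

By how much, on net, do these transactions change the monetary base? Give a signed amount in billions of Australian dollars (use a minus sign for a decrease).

-$15 billion

RBA balance sheet:
  Assets:      Loans to banks +$10B
  Liabilities: Bank reserves +$4B, Currency in circulation −$19B, Government deposits +$25B
Monetary base = currency + reserves: −$19B + (+$4B) = -$15 billion.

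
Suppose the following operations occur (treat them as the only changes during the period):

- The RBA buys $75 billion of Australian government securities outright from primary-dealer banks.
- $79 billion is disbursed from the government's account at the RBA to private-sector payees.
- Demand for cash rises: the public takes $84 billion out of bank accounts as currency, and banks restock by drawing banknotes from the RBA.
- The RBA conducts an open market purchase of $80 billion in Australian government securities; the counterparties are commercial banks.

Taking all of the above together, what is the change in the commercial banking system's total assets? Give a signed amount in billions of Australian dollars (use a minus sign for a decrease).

-$5 billion

RBA balance sheet:
  Assets:      Securities +$155B
  Liabilities: Bank reserves +$150B, Currency in circulation +$84B, Government deposits −$79B
Commercial banking system:
  Assets:      Reserves at CB +$150B, Securities −$155B
  Liabilities: Checkable deposits −$5B
Change in total bank assets = -$5 billion.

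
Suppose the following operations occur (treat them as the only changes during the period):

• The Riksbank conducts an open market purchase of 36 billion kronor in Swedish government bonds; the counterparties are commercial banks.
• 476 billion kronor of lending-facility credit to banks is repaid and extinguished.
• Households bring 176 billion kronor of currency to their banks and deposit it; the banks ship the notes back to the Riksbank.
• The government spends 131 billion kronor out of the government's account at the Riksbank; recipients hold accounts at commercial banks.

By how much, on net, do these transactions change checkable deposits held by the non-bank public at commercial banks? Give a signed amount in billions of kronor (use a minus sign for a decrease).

OMO purchase (from banks) 36 billion kronor: the counterparty is a bank, so public deposits are unchanged → 0.
Discount-window repayment 476 billion kronor: the counterparty is a bank, so public deposits are unchanged → 0.
Currency deposit 176 billion kronor: non-bank counterparties' bank balances rise → +176B.
Government spending 131 billion kronor: non-bank counterparties' bank balances rise → +131B.
Net: 0 + 0 + 176 + 131 = +307 billion.

+307 billion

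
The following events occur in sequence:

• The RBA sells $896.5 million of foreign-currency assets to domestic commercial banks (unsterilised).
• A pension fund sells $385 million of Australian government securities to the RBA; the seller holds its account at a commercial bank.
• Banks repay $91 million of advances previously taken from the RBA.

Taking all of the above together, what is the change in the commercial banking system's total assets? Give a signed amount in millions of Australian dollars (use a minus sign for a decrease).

FX sale $896.5 million: just an asset swap on bank balance sheets → 0.
Asset purchase (from non-banks) $385 million: bank balance sheets expand → +$385M.
Discount-window repayment $91 million: bank balance sheets shrink → −$91M.
Net: 0 + 385 − 91 = +$294 million.

+$294 million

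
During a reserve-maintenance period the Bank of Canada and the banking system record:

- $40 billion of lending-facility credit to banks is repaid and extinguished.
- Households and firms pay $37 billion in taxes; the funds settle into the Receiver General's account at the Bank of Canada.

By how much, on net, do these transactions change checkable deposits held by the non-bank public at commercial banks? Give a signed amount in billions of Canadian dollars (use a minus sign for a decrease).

-$37 billion

Discount-window repayment $40 billion: the counterparty is a bank, so public deposits are unchanged → 0.
Government account inflow $37 billion: non-bank counterparties' bank balances fall → −$37B.
Net: 0 − 37 = -$37 billion.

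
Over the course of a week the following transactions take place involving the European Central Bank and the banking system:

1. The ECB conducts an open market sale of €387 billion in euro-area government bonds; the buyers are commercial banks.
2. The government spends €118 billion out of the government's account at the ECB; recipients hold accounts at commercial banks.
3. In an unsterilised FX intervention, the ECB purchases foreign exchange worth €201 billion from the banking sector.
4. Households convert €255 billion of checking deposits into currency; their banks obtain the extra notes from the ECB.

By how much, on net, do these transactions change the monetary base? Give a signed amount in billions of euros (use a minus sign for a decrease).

-€68 billion

ECB balance sheet:
  Assets:      Securities −€387B, Foreign assets +€201B
  Liabilities: Bank reserves −€323B, Currency in circulation +€255B, Government deposits −€118B
Monetary base = currency + reserves: +€255B + (−€323B) = -€68 billion.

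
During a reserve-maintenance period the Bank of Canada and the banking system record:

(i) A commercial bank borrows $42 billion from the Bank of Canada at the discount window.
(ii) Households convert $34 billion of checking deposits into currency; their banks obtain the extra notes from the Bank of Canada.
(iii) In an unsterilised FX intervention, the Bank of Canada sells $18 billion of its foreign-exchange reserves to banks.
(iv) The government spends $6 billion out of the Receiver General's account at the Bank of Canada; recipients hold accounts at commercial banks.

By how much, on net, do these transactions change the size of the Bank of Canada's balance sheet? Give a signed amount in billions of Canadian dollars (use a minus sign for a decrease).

+$24 billion

Bank of Canada balance sheet:
  Assets:      Loans to banks +$42B, Foreign assets −$18B
  Liabilities: Bank reserves −$4B, Currency in circulation +$34B, Government deposits −$6B
Commercial banking system:
  Assets:      Reserves at CB −$4B, Foreign assets +$18B
  Liabilities: Checkable deposits −$28B, Borrowings from CB +$42B
Change in total Bank of Canada assets = +$24 billion.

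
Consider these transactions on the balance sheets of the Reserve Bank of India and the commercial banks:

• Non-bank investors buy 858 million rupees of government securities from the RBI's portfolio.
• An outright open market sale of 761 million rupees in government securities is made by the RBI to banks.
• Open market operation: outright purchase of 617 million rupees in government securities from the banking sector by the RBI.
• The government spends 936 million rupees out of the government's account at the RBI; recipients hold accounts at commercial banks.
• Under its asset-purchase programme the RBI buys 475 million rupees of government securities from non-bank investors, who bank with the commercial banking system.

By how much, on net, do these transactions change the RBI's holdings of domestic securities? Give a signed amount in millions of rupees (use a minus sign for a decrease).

RBI balance sheet:
  Assets:      Securities −527M
  Liabilities: Bank reserves +409M, Government deposits −936M
So the change in the RBI's holdings of domestic securities is -527 million.

-527 million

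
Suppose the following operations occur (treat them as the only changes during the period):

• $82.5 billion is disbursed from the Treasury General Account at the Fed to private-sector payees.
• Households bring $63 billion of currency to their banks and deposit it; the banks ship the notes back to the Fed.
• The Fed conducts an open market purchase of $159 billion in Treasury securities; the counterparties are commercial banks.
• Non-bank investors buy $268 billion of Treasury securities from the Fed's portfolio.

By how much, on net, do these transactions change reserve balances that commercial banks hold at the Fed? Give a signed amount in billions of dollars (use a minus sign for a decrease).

+$36.5 billion

Government spending $82.5 billion: government payments flow into bank reserve accounts → +$82.5B.
Currency deposit $63 billion: returned notes are swapped for reserve credit → +$63B.
OMO purchase (from banks) $159 billion: the Fed pays by crediting reserve accounts → +$159B.
Asset sale (to non-banks) $268 billion: the non-bank buyers' banks settle from reserves → −$268B.
Net: 82.5 + 63 + 159 − 268 = +$36.5 billion.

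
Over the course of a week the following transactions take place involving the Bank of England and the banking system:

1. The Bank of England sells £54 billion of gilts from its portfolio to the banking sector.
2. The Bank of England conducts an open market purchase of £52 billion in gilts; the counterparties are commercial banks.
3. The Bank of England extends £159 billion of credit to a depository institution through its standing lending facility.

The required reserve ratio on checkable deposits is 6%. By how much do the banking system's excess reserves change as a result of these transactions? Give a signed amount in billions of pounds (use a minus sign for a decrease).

OMO sale (to banks) £54 billion: reserves −£54B, deposits 0.
OMO purchase (from banks) £52 billion: reserves +£52B, deposits 0.
Discount-window loan £159 billion: reserves +£159B, deposits 0.
Totals: Δreserves = +£157B, Δdeposits = 0.
Δrequired reserves = 6% × 0 = 0.
Δexcess reserves = Δreserves − Δrequired = +£157B − (0) = +£157 billion.

+£157 billion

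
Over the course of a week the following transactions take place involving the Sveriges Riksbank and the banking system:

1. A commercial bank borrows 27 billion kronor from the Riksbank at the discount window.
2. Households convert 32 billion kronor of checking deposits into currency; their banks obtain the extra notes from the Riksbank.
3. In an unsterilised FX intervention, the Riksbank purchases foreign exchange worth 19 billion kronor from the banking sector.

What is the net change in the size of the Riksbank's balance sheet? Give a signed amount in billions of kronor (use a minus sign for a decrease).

Riksbank balance sheet:
  Assets:      Loans to banks +27B, Foreign assets +19B
  Liabilities: Bank reserves +14B, Currency in circulation +32B
Change in total Riksbank assets = +46 billion.

+46 billion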